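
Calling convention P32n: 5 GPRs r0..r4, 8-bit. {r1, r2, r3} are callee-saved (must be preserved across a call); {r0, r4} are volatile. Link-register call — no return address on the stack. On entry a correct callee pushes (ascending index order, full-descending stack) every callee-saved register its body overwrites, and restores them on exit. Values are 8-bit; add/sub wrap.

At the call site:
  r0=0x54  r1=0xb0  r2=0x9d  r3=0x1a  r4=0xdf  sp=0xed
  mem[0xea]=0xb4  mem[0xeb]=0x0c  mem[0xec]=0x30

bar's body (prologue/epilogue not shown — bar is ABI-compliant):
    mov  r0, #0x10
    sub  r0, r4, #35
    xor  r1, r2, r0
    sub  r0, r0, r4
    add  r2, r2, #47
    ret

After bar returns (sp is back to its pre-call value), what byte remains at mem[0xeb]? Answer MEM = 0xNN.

prologue: push r1 → mem[0xec]=0xb0, sp=0xec
prologue: push r2 → mem[0xeb]=0x9d, sp=0xeb
body[0] mov  r0, #0x10 → r0=0x10
body[1] sub  r0, r4, #35 → r0=0xbc
body[2] xor  r1, r2, r0 → r1=0x21
body[3] sub  r0, r0, r4 → r0=0xdd
body[4] add  r2, r2, #47 → r2=0xcc
epilogue: pop r2=0x9d, sp=0xec
epilogue: pop r1=0xb0, sp=0xed
prologue pushed ['r1', 'r2'] at ['0xec', '0xeb']

MEM = 0x9d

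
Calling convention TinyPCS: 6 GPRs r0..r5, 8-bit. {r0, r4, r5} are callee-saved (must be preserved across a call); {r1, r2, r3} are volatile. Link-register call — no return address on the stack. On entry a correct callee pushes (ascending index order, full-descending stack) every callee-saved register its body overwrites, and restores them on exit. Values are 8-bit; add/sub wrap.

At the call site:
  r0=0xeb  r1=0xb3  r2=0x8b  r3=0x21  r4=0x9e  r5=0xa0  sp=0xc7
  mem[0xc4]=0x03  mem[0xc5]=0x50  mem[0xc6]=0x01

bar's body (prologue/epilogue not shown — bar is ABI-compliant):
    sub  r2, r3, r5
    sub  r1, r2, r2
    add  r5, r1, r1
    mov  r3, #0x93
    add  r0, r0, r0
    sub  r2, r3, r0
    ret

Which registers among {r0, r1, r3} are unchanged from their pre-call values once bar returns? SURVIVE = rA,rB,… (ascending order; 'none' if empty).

SURVIVE = r0

prologue: push r0 -> mem[0xc6]=0xeb, sp=0xc6
prologue: push r5 -> mem[0xc5]=0xa0, sp=0xc5
body[0] sub  r2, r3, r5 -> r2=0x81
body[1] sub  r1, r2, r2 -> r1=0x00
body[2] add  r5, r1, r1 -> r5=0x00
body[3] mov  r3, #0x93 -> r3=0x93
body[4] add  r0, r0, r0 -> r0=0xd6
body[5] sub  r2, r3, r0 -> r2=0xbd
epilogue: pop r5=0xa0, sp=0xc6
epilogue: pop r0=0xeb, sp=0xc7
r0: callee-saved, written=True
r1: caller-saved, written=True
r3: caller-saved, written=True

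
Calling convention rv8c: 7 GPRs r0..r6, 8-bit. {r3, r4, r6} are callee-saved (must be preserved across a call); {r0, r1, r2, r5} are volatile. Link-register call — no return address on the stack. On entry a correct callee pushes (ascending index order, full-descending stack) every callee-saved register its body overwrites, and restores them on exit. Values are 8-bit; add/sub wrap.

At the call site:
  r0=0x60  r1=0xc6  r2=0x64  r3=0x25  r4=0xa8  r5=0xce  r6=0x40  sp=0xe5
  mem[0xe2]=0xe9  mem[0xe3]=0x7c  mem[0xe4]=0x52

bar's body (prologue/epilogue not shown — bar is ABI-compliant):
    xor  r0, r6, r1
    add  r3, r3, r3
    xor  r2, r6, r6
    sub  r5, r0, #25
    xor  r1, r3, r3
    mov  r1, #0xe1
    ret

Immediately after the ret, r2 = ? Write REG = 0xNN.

REG = 0x00

prologue: push r3 -> mem[0xe4]=0x25, sp=0xe4
body[0] xor  r0, r6, r1 -> r0=0x86
body[1] add  r3, r3, r3 -> r3=0x4a
body[2] xor  r2, r6, r6 -> r2=0x00
body[3] sub  r5, r0, #25 -> r5=0x6d
body[4] xor  r1, r3, r3 -> r1=0x00
body[5] mov  r1, #0xe1 -> r1=0xe1
epilogue: pop r3=0x25, sp=0xe5
r2 is caller-saved -> body value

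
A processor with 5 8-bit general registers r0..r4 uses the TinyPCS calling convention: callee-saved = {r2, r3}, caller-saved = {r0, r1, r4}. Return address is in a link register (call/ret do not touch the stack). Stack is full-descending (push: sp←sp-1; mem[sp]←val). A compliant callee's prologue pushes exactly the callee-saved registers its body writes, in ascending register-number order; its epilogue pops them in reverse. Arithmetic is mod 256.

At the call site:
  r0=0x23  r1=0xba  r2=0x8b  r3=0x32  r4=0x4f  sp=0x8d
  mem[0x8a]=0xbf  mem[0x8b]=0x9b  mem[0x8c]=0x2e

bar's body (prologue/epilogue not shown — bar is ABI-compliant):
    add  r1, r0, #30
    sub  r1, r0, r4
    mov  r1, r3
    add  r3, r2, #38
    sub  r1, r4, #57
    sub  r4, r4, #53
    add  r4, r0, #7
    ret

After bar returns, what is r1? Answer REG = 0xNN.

REG = 0x16

prologue: push r3 → mem[0x8c]=0x32, sp=0x8c
body[0] add  r1, r0, #30 → r1=0x41
body[1] sub  r1, r0, r4 → r1=0xd4
body[2] mov  r1, r3 → r1=0x32
body[3] add  r3, r2, #38 → r3=0xb1
body[4] sub  r1, r4, #57 → r1=0x16
body[5] sub  r4, r4, #53 → r4=0x1a
body[6] add  r4, r0, #7 → r4=0x2a
epilogue: pop r3=0x32, sp=0x8d
r1 is caller-saved → body value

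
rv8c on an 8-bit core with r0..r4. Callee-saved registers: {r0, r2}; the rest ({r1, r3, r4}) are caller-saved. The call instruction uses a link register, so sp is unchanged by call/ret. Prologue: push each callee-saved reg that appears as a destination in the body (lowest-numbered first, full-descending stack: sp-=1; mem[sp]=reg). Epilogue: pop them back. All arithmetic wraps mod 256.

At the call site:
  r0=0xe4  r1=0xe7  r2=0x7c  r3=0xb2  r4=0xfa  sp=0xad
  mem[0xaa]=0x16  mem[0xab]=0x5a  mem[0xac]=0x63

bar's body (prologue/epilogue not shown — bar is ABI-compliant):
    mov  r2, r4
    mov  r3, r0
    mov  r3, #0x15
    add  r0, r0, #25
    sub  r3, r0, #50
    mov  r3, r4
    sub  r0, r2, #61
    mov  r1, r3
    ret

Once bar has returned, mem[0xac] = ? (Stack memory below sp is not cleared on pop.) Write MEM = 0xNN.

MEM = 0xe4

prologue: push r0 -> mem[0xac]=0xe4, sp=0xac
prologue: push r2 -> mem[0xab]=0x7c, sp=0xab
body[0] mov  r2, r4 -> r2=0xfa
body[1] mov  r3, r0 -> r3=0xe4
body[2] mov  r3, #0x15 -> r3=0x15
body[3] add  r0, r0, #25 -> r0=0xfd
body[4] sub  r3, r0, #50 -> r3=0xcb
body[5] mov  r3, r4 -> r3=0xfa
body[6] sub  r0, r2, #61 -> r0=0xbd
body[7] mov  r1, r3 -> r1=0xfa
epilogue: pop r2=0x7c, sp=0xac
epilogue: pop r0=0xe4, sp=0xad
prologue pushed ['r0', 'r2'] at ['0xac', '0xab']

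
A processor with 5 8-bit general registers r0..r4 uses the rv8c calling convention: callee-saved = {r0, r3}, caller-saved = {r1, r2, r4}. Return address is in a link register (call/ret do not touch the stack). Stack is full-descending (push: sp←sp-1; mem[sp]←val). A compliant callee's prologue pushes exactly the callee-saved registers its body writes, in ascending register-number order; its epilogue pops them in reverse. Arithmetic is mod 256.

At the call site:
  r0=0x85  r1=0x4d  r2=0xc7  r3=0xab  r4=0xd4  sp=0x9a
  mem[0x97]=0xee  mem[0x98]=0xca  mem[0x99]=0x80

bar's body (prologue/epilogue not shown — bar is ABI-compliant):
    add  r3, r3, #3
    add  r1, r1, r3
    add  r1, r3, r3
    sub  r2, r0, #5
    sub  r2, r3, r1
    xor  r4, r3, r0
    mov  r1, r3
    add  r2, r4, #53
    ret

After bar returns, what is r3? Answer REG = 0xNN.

prologue: push r3 → mem[0x99]=0xab, sp=0x99
body[0] add  r3, r3, #3 → r3=0xae
body[1] add  r1, r1, r3 → r1=0xfb
body[2] add  r1, r3, r3 → r1=0x5c
body[3] sub  r2, r0, #5 → r2=0x80
body[4] sub  r2, r3, r1 → r2=0x52
body[5] xor  r4, r3, r0 → r4=0x2b
body[6] mov  r1, r3 → r1=0xae
body[7] add  r2, r4, #53 → r2=0x60
epilogue: pop r3=0xab, sp=0x9a
r3 is callee-saved → restored

REG = 0xab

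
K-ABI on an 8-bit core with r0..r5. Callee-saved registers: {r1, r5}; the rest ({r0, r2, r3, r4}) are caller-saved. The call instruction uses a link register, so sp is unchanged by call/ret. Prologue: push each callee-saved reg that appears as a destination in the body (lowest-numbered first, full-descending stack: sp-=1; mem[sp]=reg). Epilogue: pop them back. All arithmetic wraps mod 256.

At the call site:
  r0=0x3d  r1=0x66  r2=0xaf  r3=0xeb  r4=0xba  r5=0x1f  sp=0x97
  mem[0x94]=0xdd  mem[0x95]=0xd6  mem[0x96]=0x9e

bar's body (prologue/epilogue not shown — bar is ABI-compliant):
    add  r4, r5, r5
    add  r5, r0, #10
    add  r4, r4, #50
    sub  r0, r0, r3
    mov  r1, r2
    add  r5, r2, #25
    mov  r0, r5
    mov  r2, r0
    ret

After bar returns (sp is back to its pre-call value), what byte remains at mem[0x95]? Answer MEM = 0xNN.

prologue: push r1 -> mem[0x96]=0x66, sp=0x96
prologue: push r5 -> mem[0x95]=0x1f, sp=0x95
body[0] add  r4, r5, r5 -> r4=0x3e
body[1] add  r5, r0, #10 -> r5=0x47
body[2] add  r4, r4, #50 -> r4=0x70
body[3] sub  r0, r0, r3 -> r0=0x52
body[4] mov  r1, r2 -> r1=0xaf
body[5] add  r5, r2, #25 -> r5=0xc8
body[6] mov  r0, r5 -> r0=0xc8
body[7] mov  r2, r0 -> r2=0xc8
epilogue: pop r5=0x1f, sp=0x96
epilogue: pop r1=0x66, sp=0x97
prologue pushed ['r1', 'r5'] at ['0x96', '0x95']

MEM = 0x1f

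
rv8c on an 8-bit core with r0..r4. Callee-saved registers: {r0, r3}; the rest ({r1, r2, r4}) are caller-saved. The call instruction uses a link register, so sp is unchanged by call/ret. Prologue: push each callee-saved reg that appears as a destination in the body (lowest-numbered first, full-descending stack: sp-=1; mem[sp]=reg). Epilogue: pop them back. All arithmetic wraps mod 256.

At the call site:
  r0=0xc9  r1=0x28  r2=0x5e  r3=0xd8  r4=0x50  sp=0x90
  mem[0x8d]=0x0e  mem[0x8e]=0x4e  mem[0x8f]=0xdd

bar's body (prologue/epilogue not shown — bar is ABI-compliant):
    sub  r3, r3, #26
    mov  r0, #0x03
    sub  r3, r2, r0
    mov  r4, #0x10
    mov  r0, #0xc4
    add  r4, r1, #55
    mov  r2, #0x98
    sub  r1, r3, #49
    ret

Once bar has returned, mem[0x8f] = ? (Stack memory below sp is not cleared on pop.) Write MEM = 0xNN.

MEM = 0xc9

prologue: push r0 → mem[0x8f]=0xc9, sp=0x8f
prologue: push r3 → mem[0x8e]=0xd8, sp=0x8e
body[0] sub  r3, r3, #26 → r3=0xbe
body[1] mov  r0, #0x03 → r0=0x03
body[2] sub  r3, r2, r0 → r3=0x5b
body[3] mov  r4, #0x10 → r4=0x10
body[4] mov  r0, #0xc4 → r0=0xc4
body[5] add  r4, r1, #55 → r4=0x5f
body[6] mov  r2, #0x98 → r2=0x98
body[7] sub  r1, r3, #49 → r1=0x2a
epilogue: pop r3=0xd8, sp=0x8f
epilogue: pop r0=0xc9, sp=0x90
prologue pushed ['r0', 'r3'] at ['0x8f', '0x8e']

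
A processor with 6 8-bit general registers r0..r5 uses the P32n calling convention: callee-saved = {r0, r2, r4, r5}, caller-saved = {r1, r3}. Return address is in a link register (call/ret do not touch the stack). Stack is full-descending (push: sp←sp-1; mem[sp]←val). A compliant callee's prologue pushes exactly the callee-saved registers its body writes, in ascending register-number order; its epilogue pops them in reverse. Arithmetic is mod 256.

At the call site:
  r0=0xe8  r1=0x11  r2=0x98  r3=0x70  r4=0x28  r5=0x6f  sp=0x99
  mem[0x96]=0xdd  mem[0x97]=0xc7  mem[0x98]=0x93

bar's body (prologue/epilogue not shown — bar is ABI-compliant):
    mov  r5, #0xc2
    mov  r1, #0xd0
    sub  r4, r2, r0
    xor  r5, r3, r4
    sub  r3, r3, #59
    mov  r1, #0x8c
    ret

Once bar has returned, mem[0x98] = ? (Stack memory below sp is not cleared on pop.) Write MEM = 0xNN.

prologue: push r4 -> mem[0x98]=0x28, sp=0x98
prologue: push r5 -> mem[0x97]=0x6f, sp=0x97
body[0] mov  r5, #0xc2 -> r5=0xc2
body[1] mov  r1, #0xd0 -> r1=0xd0
body[2] sub  r4, r2, r0 -> r4=0xb0
body[3] xor  r5, r3, r4 -> r5=0xc0
body[4] sub  r3, r3, #59 -> r3=0x35
body[5] mov  r1, #0x8c -> r1=0x8c
epilogue: pop r5=0x6f, sp=0x98
epilogue: pop r4=0x28, sp=0x99
prologue pushed ['r4', 'r5'] at ['0x98', '0x97']

MEM = 0x28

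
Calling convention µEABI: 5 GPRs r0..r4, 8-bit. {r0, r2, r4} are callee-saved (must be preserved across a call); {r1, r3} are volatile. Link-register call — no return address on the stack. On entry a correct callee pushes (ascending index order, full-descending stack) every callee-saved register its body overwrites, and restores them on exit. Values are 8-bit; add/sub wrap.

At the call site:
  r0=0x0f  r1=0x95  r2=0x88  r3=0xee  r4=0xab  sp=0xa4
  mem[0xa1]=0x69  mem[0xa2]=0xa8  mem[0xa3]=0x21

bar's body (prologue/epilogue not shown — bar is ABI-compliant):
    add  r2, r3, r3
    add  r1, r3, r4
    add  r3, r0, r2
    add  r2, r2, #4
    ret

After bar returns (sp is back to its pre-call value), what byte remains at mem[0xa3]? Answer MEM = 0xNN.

MEM = 0x88

prologue: push r2 -> mem[0xa3]=0x88, sp=0xa3
body[0] add  r2, r3, r3 -> r2=0xdc
body[1] add  r1, r3, r4 -> r1=0x99
body[2] add  r3, r0, r2 -> r3=0xeb
body[3] add  r2, r2, #4 -> r2=0xe0
epilogue: pop r2=0x88, sp=0xa4
prologue pushed ['r2'] at ['0xa3']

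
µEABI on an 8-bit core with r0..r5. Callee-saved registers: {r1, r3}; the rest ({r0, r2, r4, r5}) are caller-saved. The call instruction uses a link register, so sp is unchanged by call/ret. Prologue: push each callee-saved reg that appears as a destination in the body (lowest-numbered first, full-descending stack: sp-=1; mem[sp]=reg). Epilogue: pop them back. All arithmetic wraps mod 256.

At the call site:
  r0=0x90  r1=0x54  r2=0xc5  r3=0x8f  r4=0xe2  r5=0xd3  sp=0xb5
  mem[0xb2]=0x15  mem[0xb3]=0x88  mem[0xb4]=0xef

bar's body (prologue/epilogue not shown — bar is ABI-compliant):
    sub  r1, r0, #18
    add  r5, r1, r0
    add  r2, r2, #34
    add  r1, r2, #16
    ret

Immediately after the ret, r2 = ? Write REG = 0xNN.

prologue: push r1 -> mem[0xb4]=0x54, sp=0xb4
body[0] sub  r1, r0, #18 -> r1=0x7e
body[1] add  r5, r1, r0 -> r5=0x0e
body[2] add  r2, r2, #34 -> r2=0xe7
body[3] add  r1, r2, #16 -> r1=0xf7
epilogue: pop r1=0x54, sp=0xb5
r2 is caller-saved -> body value

REG = 0xe7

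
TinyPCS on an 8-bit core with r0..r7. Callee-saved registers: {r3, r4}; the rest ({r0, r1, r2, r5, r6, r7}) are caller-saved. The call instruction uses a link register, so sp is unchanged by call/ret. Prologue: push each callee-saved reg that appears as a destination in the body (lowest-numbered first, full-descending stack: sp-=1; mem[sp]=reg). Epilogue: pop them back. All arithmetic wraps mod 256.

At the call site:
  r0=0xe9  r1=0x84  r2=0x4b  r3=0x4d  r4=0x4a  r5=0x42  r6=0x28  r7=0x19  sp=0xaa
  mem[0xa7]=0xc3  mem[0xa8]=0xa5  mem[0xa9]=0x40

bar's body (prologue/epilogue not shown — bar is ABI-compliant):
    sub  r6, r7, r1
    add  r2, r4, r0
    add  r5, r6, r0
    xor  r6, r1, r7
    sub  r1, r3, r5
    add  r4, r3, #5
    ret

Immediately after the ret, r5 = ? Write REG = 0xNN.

REG = 0x7e

prologue: push r4 → mem[0xa9]=0x4a, sp=0xa9
body[0] sub  r6, r7, r1 → r6=0x95
body[1] add  r2, r4, r0 → r2=0x33
body[2] add  r5, r6, r0 → r5=0x7e
body[3] xor  r6, r1, r7 → r6=0x9d
body[4] sub  r1, r3, r5 → r1=0xcf
body[5] add  r4, r3, #5 → r4=0x52
epilogue: pop r4=0x4a, sp=0xaa
r5 is caller-saved → body value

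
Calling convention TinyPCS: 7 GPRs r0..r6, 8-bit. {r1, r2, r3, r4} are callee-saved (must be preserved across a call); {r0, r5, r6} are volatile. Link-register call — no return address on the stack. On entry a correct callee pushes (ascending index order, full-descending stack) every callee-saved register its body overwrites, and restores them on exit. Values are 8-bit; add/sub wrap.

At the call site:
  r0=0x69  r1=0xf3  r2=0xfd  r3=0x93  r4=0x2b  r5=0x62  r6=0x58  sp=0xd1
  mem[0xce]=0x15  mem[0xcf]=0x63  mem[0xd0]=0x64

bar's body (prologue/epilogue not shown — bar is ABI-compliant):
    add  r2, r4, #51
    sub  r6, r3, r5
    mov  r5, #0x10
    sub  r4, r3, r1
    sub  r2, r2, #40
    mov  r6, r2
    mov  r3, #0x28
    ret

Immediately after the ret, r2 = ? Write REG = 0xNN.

prologue: push r2 -> mem[0xd0]=0xfd, sp=0xd0
prologue: push r3 -> mem[0xcf]=0x93, sp=0xcf
prologue: push r4 -> mem[0xce]=0x2b, sp=0xce
body[0] add  r2, r4, #51 -> r2=0x5e
body[1] sub  r6, r3, r5 -> r6=0x31
body[2] mov  r5, #0x10 -> r5=0x10
body[3] sub  r4, r3, r1 -> r4=0xa0
body[4] sub  r2, r2, #40 -> r2=0x36
body[5] mov  r6, r2 -> r6=0x36
body[6] mov  r3, #0x28 -> r3=0x28
epilogue: pop r4=0x2b, sp=0xcf
epilogue: pop r3=0x93, sp=0xd0
epilogue: pop r2=0xfd, sp=0xd1
r2 is callee-saved -> restored

REG = 0xfd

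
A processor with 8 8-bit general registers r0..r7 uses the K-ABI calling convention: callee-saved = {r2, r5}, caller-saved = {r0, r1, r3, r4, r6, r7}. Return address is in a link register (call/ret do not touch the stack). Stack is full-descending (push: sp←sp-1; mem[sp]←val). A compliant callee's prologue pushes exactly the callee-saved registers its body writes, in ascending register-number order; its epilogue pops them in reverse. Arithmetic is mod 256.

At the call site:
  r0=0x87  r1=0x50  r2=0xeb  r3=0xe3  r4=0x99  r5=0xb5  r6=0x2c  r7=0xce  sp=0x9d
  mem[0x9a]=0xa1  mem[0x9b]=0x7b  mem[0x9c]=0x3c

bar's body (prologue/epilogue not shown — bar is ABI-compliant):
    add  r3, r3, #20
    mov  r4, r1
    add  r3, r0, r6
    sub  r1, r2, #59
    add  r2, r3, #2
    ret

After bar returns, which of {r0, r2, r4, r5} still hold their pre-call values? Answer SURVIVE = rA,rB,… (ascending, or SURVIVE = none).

prologue: push r2 -> mem[0x9c]=0xeb, sp=0x9c
body[0] add  r3, r3, #20 -> r3=0xf7
body[1] mov  r4, r1 -> r4=0x50
body[2] add  r3, r0, r6 -> r3=0xb3
body[3] sub  r1, r2, #59 -> r1=0xb0
body[4] add  r2, r3, #2 -> r2=0xb5
epilogue: pop r2=0xeb, sp=0x9d
r0: caller-saved, written=False
r2: callee-saved, written=True
r4: caller-saved, written=True
r5: callee-saved, written=False

SURVIVE = r0,r2,r5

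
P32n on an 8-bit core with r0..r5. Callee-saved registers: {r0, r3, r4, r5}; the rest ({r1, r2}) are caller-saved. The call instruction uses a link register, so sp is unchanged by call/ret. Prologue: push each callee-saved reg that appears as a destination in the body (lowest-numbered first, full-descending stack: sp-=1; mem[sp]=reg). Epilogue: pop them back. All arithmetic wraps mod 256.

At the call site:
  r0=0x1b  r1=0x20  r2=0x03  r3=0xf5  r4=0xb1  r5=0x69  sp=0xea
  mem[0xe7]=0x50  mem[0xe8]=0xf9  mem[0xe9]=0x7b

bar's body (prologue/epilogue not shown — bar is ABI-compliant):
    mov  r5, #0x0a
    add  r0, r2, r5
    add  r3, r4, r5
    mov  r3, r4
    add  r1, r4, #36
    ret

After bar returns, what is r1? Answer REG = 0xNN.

prologue: push r0 -> mem[0xe9]=0x1b, sp=0xe9
prologue: push r3 -> mem[0xe8]=0xf5, sp=0xe8
prologue: push r5 -> mem[0xe7]=0x69, sp=0xe7
body[0] mov  r5, #0x0a -> r5=0x0a
body[1] add  r0, r2, r5 -> r0=0x0d
body[2] add  r3, r4, r5 -> r3=0xbb
body[3] mov  r3, r4 -> r3=0xb1
body[4] add  r1, r4, #36 -> r1=0xd5
epilogue: pop r5=0x69, sp=0xe8
epilogue: pop r3=0xf5, sp=0xe9
epilogue: pop r0=0x1b, sp=0xea
r1 is caller-saved -> body value

REG = 0xd5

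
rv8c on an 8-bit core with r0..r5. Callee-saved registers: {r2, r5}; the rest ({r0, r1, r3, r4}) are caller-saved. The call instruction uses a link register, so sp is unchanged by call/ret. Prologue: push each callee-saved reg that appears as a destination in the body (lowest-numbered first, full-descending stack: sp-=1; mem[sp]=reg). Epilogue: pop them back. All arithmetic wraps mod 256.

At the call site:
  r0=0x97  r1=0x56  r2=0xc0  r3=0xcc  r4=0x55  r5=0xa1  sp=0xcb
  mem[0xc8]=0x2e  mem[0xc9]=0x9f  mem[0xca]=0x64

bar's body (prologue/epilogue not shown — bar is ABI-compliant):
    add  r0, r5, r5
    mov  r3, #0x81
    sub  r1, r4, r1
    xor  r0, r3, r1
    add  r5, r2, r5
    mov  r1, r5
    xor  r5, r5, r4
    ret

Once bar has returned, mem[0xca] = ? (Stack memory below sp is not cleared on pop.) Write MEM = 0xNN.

prologue: push r5 -> mem[0xca]=0xa1, sp=0xca
body[0] add  r0, r5, r5 -> r0=0x42
body[1] mov  r3, #0x81 -> r3=0x81
body[2] sub  r1, r4, r1 -> r1=0xff
body[3] xor  r0, r3, r1 -> r0=0x7e
body[4] add  r5, r2, r5 -> r5=0x61
body[5] mov  r1, r5 -> r1=0x61
body[6] xor  r5, r5, r4 -> r5=0x34
epilogue: pop r5=0xa1, sp=0xcb
prologue pushed ['r5'] at ['0xca']

MEM = 0xa1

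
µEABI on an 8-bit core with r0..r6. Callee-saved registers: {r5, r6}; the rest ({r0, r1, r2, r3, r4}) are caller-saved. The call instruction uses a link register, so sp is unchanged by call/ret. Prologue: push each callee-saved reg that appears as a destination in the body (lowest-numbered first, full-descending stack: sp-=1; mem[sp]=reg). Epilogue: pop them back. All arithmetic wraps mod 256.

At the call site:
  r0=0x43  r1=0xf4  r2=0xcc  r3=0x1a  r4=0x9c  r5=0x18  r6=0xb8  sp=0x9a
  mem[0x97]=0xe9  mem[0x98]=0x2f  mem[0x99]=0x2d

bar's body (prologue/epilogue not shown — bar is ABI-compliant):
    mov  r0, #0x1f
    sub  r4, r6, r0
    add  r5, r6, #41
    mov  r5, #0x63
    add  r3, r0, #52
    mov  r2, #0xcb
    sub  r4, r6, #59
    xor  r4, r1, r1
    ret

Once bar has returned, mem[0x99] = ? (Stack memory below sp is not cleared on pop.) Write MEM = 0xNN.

MEM = 0x18

prologue: push r5 -> mem[0x99]=0x18, sp=0x99
body[0] mov  r0, #0x1f -> r0=0x1f
body[1] sub  r4, r6, r0 -> r4=0x99
body[2] add  r5, r6, #41 -> r5=0xe1
body[3] mov  r5, #0x63 -> r5=0x63
body[4] add  r3, r0, #52 -> r3=0x53
body[5] mov  r2, #0xcb -> r2=0xcb
body[6] sub  r4, r6, #59 -> r4=0x7d
body[7] xor  r4, r1, r1 -> r4=0x00
epilogue: pop r5=0x18, sp=0x9a
prologue pushed ['r5'] at ['0x99']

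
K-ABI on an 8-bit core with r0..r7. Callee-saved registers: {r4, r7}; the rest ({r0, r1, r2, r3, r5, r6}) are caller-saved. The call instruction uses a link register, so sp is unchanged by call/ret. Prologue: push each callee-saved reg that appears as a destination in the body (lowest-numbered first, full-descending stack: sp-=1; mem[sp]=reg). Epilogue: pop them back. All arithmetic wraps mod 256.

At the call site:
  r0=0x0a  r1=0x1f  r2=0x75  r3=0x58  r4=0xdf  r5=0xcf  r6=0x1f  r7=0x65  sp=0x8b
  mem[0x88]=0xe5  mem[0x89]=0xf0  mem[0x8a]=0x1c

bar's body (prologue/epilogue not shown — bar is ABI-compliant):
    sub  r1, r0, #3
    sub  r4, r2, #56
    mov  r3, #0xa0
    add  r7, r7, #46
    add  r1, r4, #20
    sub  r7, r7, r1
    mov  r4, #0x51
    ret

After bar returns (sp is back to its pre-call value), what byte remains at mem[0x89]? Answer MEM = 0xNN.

MEM = 0x65

prologue: push r4 -> mem[0x8a]=0xdf, sp=0x8a
prologue: push r7 -> mem[0x89]=0x65, sp=0x89
body[0] sub  r1, r0, #3 -> r1=0x07
body[1] sub  r4, r2, #56 -> r4=0x3d
body[2] mov  r3, #0xa0 -> r3=0xa0
body[3] add  r7, r7, #46 -> r7=0x93
body[4] add  r1, r4, #20 -> r1=0x51
body[5] sub  r7, r7, r1 -> r7=0x42
body[6] mov  r4, #0x51 -> r4=0x51
epilogue: pop r7=0x65, sp=0x8a
epilogue: pop r4=0xdf, sp=0x8b
prologue pushed ['r4', 'r7'] at ['0x8a', '0x89']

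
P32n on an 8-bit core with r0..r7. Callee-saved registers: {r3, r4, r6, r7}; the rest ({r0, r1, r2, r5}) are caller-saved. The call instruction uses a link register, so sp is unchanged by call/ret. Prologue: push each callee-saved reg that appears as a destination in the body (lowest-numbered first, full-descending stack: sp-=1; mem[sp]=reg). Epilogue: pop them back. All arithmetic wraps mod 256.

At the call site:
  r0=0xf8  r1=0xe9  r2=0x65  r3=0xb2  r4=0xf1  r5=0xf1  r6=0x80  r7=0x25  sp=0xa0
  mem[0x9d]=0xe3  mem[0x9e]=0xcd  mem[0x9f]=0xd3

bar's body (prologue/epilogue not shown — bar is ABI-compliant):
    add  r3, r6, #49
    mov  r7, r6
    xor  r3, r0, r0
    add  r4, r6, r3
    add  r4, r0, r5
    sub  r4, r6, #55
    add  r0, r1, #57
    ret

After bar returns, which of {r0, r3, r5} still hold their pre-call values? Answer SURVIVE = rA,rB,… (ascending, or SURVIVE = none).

prologue: push r3 → mem[0x9f]=0xb2, sp=0x9f
prologue: push r4 → mem[0x9e]=0xf1, sp=0x9e
prologue: push r7 → mem[0x9d]=0x25, sp=0x9d
body[0] add  r3, r6, #49 → r3=0xb1
body[1] mov  r7, r6 → r7=0x80
body[2] xor  r3, r0, r0 → r3=0x00
body[3] add  r4, r6, r3 → r4=0x80
body[4] add  r4, r0, r5 → r4=0xe9
body[5] sub  r4, r6, #55 → r4=0x49
body[6] add  r0, r1, #57 → r0=0x22
epilogue: pop r7=0x25, sp=0x9e
epilogue: pop r4=0xf1, sp=0x9f
epilogue: pop r3=0xb2, sp=0xa0
r0: caller-saved, written=True
r3: callee-saved, written=True
r5: caller-saved, written=False

SURVIVE = r3,r5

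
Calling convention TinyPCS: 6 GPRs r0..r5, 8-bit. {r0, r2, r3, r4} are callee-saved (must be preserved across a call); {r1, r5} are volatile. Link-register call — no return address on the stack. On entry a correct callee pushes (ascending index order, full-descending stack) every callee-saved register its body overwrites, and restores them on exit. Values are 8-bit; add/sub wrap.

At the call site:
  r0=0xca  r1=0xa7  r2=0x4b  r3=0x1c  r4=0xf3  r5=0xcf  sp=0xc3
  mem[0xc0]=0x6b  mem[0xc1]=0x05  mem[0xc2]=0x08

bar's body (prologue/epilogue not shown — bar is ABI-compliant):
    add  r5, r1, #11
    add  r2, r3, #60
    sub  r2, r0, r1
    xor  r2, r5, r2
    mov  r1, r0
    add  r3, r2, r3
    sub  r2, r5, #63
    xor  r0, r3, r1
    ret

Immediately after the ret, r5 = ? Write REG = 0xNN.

REG = 0xb2

prologue: push r0 → mem[0xc2]=0xca, sp=0xc2
prologue: push r2 → mem[0xc1]=0x4b, sp=0xc1
prologue: push r3 → mem[0xc0]=0x1c, sp=0xc0
body[0] add  r5, r1, #11 → r5=0xb2
body[1] add  r2, r3, #60 → r2=0x58
body[2] sub  r2, r0, r1 → r2=0x23
body[3] xor  r2, r5, r2 → r2=0x91
body[4] mov  r1, r0 → r1=0xca
body[5] add  r3, r2, r3 → r3=0xad
body[6] sub  r2, r5, #63 → r2=0x73
body[7] xor  r0, r3, r1 → r0=0x67
epilogue: pop r3=0x1c, sp=0xc1
epilogue: pop r2=0x4b, sp=0xc2
epilogue: pop r0=0xca, sp=0xc3
r5 is caller-saved → body value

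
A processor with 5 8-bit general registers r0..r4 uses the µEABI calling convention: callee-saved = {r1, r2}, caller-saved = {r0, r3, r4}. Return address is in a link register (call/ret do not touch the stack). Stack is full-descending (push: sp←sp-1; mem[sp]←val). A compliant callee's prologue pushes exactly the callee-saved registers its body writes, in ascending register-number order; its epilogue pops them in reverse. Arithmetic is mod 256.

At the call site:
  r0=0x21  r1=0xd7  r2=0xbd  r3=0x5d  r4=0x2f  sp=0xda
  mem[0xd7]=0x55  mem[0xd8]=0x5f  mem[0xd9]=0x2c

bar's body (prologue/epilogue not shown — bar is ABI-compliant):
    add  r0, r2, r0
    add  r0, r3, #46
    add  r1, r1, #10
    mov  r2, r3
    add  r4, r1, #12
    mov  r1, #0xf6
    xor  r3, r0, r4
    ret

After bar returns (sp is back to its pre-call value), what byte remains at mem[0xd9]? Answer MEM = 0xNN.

MEM = 0xd7

prologue: push r1 → mem[0xd9]=0xd7, sp=0xd9
prologue: push r2 → mem[0xd8]=0xbd, sp=0xd8
body[0] add  r0, r2, r0 → r0=0xde
body[1] add  r0, r3, #46 → r0=0x8b
body[2] add  r1, r1, #10 → r1=0xe1
body[3] mov  r2, r3 → r2=0x5d
body[4] add  r4, r1, #12 → r4=0xed
body[5] mov  r1, #0xf6 → r1=0xf6
body[6] xor  r3, r0, r4 → r3=0x66
epilogue: pop r2=0xbd, sp=0xd9
epilogue: pop r1=0xd7, sp=0xda
prologue pushed ['r1', 'r2'] at ['0xd9', '0xd8']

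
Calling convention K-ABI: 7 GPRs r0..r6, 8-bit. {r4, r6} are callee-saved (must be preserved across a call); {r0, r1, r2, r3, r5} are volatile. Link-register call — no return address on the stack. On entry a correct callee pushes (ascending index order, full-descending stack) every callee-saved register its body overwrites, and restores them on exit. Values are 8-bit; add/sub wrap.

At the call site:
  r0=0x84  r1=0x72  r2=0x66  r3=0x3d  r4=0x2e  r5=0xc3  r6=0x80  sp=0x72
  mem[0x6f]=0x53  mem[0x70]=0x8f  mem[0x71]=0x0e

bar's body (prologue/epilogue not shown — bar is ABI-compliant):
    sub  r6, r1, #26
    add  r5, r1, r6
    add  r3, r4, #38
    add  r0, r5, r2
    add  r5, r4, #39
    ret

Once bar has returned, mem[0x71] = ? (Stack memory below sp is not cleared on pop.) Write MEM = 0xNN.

prologue: push r6 -> mem[0x71]=0x80, sp=0x71
body[0] sub  r6, r1, #26 -> r6=0x58
body[1] add  r5, r1, r6 -> r5=0xca
body[2] add  r3, r4, #38 -> r3=0x54
body[3] add  r0, r5, r2 -> r0=0x30
body[4] add  r5, r4, #39 -> r5=0x55
epilogue: pop r6=0x80, sp=0x72
prologue pushed ['r6'] at ['0x71']

MEM = 0x80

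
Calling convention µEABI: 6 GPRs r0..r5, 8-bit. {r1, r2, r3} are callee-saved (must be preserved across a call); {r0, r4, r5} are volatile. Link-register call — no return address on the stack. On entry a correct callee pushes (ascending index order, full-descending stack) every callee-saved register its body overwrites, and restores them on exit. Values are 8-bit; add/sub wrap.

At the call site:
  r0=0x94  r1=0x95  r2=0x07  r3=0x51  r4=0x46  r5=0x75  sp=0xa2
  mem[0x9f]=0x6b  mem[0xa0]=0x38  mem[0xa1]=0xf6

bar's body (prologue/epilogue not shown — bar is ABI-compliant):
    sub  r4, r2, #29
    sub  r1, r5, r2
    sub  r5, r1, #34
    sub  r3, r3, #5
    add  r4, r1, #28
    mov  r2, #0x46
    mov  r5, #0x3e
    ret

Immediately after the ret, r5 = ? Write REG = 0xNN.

prologue: push r1 -> mem[0xa1]=0x95, sp=0xa1
prologue: push r2 -> mem[0xa0]=0x07, sp=0xa0
prologue: push r3 -> mem[0x9f]=0x51, sp=0x9f
body[0] sub  r4, r2, #29 -> r4=0xea
body[1] sub  r1, r5, r2 -> r1=0x6e
body[2] sub  r5, r1, #34 -> r5=0x4c
body[3] sub  r3, r3, #5 -> r3=0x4c
body[4] add  r4, r1, #28 -> r4=0x8a
body[5] mov  r2, #0x46 -> r2=0x46
body[6] mov  r5, #0x3e -> r5=0x3e
epilogue: pop r3=0x51, sp=0xa0
epilogue: pop r2=0x07, sp=0xa1
epilogue: pop r1=0x95, sp=0xa2
r5 is caller-saved -> body value

REG = 0x3e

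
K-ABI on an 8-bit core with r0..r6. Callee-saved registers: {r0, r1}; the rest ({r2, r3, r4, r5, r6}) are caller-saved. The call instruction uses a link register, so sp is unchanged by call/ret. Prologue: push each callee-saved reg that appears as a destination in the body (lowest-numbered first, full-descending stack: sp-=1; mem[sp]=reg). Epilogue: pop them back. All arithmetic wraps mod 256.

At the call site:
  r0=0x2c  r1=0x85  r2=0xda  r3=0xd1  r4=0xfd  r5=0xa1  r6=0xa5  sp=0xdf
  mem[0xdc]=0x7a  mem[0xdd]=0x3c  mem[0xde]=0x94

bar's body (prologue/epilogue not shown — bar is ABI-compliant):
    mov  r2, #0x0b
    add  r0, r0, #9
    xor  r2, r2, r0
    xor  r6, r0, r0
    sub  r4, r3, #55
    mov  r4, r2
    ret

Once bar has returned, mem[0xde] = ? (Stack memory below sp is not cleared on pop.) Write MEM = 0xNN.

prologue: push r0 → mem[0xde]=0x2c, sp=0xde
body[0] mov  r2, #0x0b → r2=0x0b
body[1] add  r0, r0, #9 → r0=0x35
body[2] xor  r2, r2, r0 → r2=0x3e
body[3] xor  r6, r0, r0 → r6=0x00
body[4] sub  r4, r3, #55 → r4=0x9a
body[5] mov  r4, r2 → r4=0x3e
epilogue: pop r0=0x2c, sp=0xdf
prologue pushed ['r0'] at ['0xde']

MEM = 0x2c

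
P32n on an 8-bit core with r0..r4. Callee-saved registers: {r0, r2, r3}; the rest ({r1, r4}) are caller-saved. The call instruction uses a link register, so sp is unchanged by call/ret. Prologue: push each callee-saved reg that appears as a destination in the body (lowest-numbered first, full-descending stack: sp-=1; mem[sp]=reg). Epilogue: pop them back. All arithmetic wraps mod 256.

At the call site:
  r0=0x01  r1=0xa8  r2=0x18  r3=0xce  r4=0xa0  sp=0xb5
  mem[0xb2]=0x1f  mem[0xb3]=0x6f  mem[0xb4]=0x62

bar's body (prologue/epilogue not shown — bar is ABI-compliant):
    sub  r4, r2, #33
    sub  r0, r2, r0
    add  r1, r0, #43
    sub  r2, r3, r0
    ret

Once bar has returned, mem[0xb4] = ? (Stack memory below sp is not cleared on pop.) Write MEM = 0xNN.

MEM = 0x01

prologue: push r0 -> mem[0xb4]=0x01, sp=0xb4
prologue: push r2 -> mem[0xb3]=0x18, sp=0xb3
body[0] sub  r4, r2, #33 -> r4=0xf7
body[1] sub  r0, r2, r0 -> r0=0x17
body[2] add  r1, r0, #43 -> r1=0x42
body[3] sub  r2, r3, r0 -> r2=0xb7
epilogue: pop r2=0x18, sp=0xb4
epilogue: pop r0=0x01, sp=0xb5
prologue pushed ['r0', 'r2'] at ['0xb4', '0xb3']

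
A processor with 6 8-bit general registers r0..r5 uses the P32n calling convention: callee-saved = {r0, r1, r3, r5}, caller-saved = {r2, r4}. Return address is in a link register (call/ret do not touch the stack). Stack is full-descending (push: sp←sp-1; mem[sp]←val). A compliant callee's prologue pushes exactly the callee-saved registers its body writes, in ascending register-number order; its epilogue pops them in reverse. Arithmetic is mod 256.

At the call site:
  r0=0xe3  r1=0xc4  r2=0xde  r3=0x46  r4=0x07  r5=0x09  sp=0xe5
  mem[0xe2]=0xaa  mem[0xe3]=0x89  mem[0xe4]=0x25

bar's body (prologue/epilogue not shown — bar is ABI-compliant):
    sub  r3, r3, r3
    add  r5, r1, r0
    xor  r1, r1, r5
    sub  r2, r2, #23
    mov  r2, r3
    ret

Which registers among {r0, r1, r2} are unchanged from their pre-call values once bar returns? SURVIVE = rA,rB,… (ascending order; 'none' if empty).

SURVIVE = r0,r1

prologue: push r1 -> mem[0xe4]=0xc4, sp=0xe4
prologue: push r3 -> mem[0xe3]=0x46, sp=0xe3
prologue: push r5 -> mem[0xe2]=0x09, sp=0xe2
body[0] sub  r3, r3, r3 -> r3=0x00
body[1] add  r5, r1, r0 -> r5=0xa7
body[2] xor  r1, r1, r5 -> r1=0x63
body[3] sub  r2, r2, #23 -> r2=0xc7
body[4] mov  r2, r3 -> r2=0x00
epilogue: pop r5=0x09, sp=0xe3
epilogue: pop r3=0x46, sp=0xe4
epilogue: pop r1=0xc4, sp=0xe5
r0: callee-saved, written=False
r1: callee-saved, written=True
r2: caller-saved, written=True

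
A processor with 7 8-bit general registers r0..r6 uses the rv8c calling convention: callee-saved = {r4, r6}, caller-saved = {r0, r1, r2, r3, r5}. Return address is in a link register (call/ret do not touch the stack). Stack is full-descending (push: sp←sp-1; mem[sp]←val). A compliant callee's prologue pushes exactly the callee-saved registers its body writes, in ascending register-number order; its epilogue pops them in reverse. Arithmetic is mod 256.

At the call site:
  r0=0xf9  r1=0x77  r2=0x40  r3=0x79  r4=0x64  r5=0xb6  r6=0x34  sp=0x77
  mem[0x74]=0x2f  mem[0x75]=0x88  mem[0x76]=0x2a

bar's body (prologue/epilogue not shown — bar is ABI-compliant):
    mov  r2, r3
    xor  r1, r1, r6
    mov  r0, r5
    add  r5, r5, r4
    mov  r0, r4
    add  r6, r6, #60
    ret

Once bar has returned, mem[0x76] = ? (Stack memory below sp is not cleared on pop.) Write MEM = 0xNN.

MEM = 0x34

prologue: push r6 -> mem[0x76]=0x34, sp=0x76
body[0] mov  r2, r3 -> r2=0x79
body[1] xor  r1, r1, r6 -> r1=0x43
body[2] mov  r0, r5 -> r0=0xb6
body[3] add  r5, r5, r4 -> r5=0x1a
body[4] mov  r0, r4 -> r0=0x64
body[5] add  r6, r6, #60 -> r6=0x70
epilogue: pop r6=0x34, sp=0x77
prologue pushed ['r6'] at ['0x76']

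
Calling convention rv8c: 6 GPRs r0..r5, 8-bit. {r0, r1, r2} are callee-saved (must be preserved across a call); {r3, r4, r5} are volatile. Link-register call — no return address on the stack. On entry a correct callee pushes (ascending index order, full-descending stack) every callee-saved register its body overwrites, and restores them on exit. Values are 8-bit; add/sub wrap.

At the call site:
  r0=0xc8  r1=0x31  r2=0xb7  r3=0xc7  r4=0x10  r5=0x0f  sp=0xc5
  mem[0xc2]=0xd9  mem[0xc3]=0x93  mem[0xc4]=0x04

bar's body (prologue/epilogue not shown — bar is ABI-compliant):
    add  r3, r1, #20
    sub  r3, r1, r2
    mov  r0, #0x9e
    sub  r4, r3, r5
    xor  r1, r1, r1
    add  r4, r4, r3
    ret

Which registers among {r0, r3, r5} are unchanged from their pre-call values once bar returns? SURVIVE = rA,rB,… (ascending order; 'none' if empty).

SURVIVE = r0,r5

prologue: push r0 → mem[0xc4]=0xc8, sp=0xc4
prologue: push r1 → mem[0xc3]=0x31, sp=0xc3
body[0] add  r3, r1, #20 → r3=0x45
body[1] sub  r3, r1, r2 → r3=0x7a
body[2] mov  r0, #0x9e → r0=0x9e
body[3] sub  r4, r3, r5 → r4=0x6b
body[4] xor  r1, r1, r1 → r1=0x00
body[5] add  r4, r4, r3 → r4=0xe5
epilogue: pop r1=0x31, sp=0xc4
epilogue: pop r0=0xc8, sp=0xc5
r0: callee-saved, written=True
r3: caller-saved, written=True
r5: caller-saved, written=False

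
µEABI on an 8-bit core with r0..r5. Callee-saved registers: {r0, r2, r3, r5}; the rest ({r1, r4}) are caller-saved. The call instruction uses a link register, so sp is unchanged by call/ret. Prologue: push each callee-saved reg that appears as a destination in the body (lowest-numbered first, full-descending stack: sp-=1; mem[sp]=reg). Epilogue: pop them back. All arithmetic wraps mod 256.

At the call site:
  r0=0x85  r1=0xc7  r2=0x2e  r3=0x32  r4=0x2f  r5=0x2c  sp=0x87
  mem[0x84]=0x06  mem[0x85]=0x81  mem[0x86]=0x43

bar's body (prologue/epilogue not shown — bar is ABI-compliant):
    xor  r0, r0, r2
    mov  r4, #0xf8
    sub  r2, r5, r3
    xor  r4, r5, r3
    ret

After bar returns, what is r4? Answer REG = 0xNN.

prologue: push r0 → mem[0x86]=0x85, sp=0x86
prologue: push r2 → mem[0x85]=0x2e, sp=0x85
body[0] xor  r0, r0, r2 → r0=0xab
body[1] mov  r4, #0xf8 → r4=0xf8
body[2] sub  r2, r5, r3 → r2=0xfa
body[3] xor  r4, r5, r3 → r4=0x1e
epilogue: pop r2=0x2e, sp=0x86
epilogue: pop r0=0x85, sp=0x87
r4 is caller-saved → body value

REG = 0x1e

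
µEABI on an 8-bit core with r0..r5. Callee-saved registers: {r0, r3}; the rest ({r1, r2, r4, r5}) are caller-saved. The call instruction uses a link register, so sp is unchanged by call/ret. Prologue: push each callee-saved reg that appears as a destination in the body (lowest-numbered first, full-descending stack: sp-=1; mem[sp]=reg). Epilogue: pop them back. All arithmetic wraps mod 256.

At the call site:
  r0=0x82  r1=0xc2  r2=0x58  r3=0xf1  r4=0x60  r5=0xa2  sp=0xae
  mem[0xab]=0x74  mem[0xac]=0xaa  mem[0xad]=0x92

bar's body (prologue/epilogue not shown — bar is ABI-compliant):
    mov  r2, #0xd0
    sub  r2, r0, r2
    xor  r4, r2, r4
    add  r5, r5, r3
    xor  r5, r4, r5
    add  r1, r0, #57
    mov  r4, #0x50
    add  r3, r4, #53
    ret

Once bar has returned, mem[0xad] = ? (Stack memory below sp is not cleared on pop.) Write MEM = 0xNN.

prologue: push r3 → mem[0xad]=0xf1, sp=0xad
body[0] mov  r2, #0xd0 → r2=0xd0
body[1] sub  r2, r0, r2 → r2=0xb2
body[2] xor  r4, r2, r4 → r4=0xd2
body[3] add  r5, r5, r3 → r5=0x93
body[4] xor  r5, r4, r5 → r5=0x41
body[5] add  r1, r0, #57 → r1=0xbb
body[6] mov  r4, #0x50 → r4=0x50
body[7] add  r3, r4, #53 → r3=0x85
epilogue: pop r3=0xf1, sp=0xae
prologue pushed ['r3'] at ['0xad']

MEM = 0xf1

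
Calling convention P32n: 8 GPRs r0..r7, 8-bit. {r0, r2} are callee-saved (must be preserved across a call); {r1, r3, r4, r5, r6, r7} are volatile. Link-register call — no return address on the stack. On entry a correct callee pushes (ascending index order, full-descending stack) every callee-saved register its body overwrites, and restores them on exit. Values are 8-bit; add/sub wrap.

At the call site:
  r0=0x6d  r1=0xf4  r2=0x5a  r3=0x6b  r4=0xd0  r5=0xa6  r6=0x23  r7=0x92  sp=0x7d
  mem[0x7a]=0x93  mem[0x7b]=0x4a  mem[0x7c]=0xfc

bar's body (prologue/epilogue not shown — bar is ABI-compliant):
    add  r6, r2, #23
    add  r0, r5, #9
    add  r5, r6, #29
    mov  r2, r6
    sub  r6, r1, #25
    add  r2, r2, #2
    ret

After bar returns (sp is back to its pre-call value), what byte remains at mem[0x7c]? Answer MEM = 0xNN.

MEM = 0x6d

prologue: push r0 → mem[0x7c]=0x6d, sp=0x7c
prologue: push r2 → mem[0x7b]=0x5a, sp=0x7b
body[0] add  r6, r2, #23 → r6=0x71
body[1] add  r0, r5, #9 → r0=0xaf
body[2] add  r5, r6, #29 → r5=0x8e
body[3] mov  r2, r6 → r2=0x71
body[4] sub  r6, r1, #25 → r6=0xdb
body[5] add  r2, r2, #2 → r2=0x73
epilogue: pop r2=0x5a, sp=0x7c
epilogue: pop r0=0x6d, sp=0x7d
prologue pushed ['r0', 'r2'] at ['0x7c', '0x7b']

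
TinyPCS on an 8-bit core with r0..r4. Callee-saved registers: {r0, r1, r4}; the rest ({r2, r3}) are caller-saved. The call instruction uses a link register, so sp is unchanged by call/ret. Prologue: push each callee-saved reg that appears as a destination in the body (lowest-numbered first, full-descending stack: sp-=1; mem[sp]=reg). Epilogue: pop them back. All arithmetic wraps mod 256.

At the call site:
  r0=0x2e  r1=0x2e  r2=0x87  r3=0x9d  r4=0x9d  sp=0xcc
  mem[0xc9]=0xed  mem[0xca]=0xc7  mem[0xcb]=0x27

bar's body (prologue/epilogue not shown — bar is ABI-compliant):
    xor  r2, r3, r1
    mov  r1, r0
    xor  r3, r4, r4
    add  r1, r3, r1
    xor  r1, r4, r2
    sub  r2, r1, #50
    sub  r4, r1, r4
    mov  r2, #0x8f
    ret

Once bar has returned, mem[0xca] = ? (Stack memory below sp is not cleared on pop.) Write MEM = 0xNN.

MEM = 0x9d

prologue: push r1 -> mem[0xcb]=0x2e, sp=0xcb
prologue: push r4 -> mem[0xca]=0x9d, sp=0xca
body[0] xor  r2, r3, r1 -> r2=0xb3
body[1] mov  r1, r0 -> r1=0x2e
body[2] xor  r3, r4, r4 -> r3=0x00
body[3] add  r1, r3, r1 -> r1=0x2e
body[4] xor  r1, r4, r2 -> r1=0x2e
body[5] sub  r2, r1, #50 -> r2=0xfc
body[6] sub  r4, r1, r4 -> r4=0x91
body[7] mov  r2, #0x8f -> r2=0x8f
epilogue: pop r4=0x9d, sp=0xcb
epilogue: pop r1=0x2e, sp=0xcc
prologue pushed ['r1', 'r4'] at ['0xcb', '0xca']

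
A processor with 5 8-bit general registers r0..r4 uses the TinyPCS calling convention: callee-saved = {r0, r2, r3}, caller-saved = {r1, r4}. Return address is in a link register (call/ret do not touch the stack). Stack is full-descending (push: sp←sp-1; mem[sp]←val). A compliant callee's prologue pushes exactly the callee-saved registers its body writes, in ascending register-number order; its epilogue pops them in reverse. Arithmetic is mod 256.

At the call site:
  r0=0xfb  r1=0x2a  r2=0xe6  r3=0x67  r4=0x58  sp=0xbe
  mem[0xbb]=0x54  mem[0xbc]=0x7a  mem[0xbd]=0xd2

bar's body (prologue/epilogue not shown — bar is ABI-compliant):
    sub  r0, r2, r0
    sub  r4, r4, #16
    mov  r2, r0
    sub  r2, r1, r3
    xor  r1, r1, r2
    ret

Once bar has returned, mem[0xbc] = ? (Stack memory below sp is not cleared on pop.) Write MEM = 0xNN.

MEM = 0xe6

prologue: push r0 -> mem[0xbd]=0xfb, sp=0xbd
prologue: push r2 -> mem[0xbc]=0xe6, sp=0xbc
body[0] sub  r0, r2, r0 -> r0=0xeb
body[1] sub  r4, r4, #16 -> r4=0x48
body[2] mov  r2, r0 -> r2=0xeb
body[3] sub  r2, r1, r3 -> r2=0xc3
body[4] xor  r1, r1, r2 -> r1=0xe9
epilogue: pop r2=0xe6, sp=0xbd
epilogue: pop r0=0xfb, sp=0xbe
prologue pushed ['r0', 'r2'] at ['0xbd', '0xbc']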